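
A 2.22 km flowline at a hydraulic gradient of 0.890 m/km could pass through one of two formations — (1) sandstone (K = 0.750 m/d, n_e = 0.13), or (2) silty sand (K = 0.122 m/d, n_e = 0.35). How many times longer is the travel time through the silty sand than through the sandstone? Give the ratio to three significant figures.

16.6

Unit 1 (sandstone): v = 0.750×8.9e-4/0.13 = 0.005135 m/d, t = 2220/0.005135 = 432400 d
Unit 2 (silty sand): v = 0.122×8.9e-4/0.35 = 3.102e-4 m/d, t = 2220/3.102e-4 = 7.156e6 d
t(silty sand) / t(sandstone) = 7.156e6/432400 = 16.6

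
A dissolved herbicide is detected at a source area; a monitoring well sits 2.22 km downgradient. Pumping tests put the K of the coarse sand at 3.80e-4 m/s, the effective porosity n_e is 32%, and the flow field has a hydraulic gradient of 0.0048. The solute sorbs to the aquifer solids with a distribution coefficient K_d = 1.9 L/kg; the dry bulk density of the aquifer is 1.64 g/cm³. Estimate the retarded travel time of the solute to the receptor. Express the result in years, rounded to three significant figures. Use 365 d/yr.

K = 3.80e-4 m/s × 86400 s/d = 32.83 m/d
q = Ki = 32.83 × 0.0048 = 0.1576 m/d
Seepage velocity v = q / n = 0.1576 / 0.32 = 0.4925 m/d
Retardation R = 1 + ρ_b·K_d/n = 1 + 1.64×1.9/0.32 = 10.74
Contaminant velocity v_c = v/R = 0.4925/10.74 = 0.04587 m/d
L = 2.22 km = 2220 m
t = L/v_c = 2220/0.04587 = 48400 d
   = 48400/365 = 133 yr

133 years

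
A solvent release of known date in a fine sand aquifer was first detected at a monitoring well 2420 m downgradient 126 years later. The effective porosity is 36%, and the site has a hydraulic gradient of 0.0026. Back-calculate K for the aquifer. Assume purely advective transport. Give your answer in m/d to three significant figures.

7.29 m/d

t = 126 years = 45990 d
v = L / t = 2420 / 45990 = 0.05262 m/d
K = v · n / i = 0.05262 × 0.36 / 0.0026 = 7.29 m/d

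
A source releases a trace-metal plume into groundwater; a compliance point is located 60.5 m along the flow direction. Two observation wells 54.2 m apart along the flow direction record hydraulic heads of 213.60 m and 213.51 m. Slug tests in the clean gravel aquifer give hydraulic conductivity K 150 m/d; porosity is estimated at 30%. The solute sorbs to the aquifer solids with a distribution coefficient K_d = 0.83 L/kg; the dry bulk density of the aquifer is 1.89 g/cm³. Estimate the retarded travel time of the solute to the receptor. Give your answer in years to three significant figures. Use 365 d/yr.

1.24 years

Hydraulic gradient i = (213.60 − 213.51) / 54.2 = 0.09 / 54.2 = 0.001661
Specific discharge q = 150 × 0.001661 = 0.2491 m/d
Seepage velocity v = q / n = 0.2491 / 0.30 = 0.8303 m/d
Retardation R = 1 + ρ_b·K_d/n = 1 + 1.89×0.83/0.30 = 6.229
Contaminant velocity v_c = v/R = 0.8303/6.229 = 0.1333 m/d
t = L/v_c = 60.5/0.1333 = 453.9 d
   = 453.9/365 = 1.24 yr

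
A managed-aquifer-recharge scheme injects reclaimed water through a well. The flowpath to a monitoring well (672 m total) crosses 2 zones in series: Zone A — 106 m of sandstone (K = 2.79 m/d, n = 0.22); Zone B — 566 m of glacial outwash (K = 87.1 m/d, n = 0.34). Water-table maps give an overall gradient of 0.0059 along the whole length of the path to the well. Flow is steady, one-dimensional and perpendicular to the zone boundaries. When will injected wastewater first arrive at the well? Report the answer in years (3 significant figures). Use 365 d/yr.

6.63 years

Steady 1-D flow in series ⇒ the Darcy flux q is identical in every zone and the zone head losses add (resistances L/K in series).
Σ(L/K) = 106/2.79 + 566/87.1 = 37.99 + 6.498 = 44.49 d
K_eq = L_total / Σ(L/K) = 672 / 44.49 = 15.10 m/d
q = K_eq · i = 15.10 × 0.0059 = 0.08911 m/d (same in every zone)
Zone A: v = q/n = 0.08911/0.22 = 0.4051 m/d → t_A = 106/0.4051 = 261.7 d
Zone B: v = q/n = 0.08911/0.34 = 0.2621 m/d → t_B = 566/0.2621 = 2159 d
Total t = 261.7 + 2159 = 2421 d
   = 2421 / 365 = 6.63 yr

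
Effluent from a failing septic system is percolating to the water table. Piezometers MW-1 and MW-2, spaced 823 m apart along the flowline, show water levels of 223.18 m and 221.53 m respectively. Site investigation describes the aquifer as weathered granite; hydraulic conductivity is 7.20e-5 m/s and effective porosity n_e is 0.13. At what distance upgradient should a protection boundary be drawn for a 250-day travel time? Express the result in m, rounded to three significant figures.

24.0 m

Hydraulic gradient i = (223.18 − 221.53) / 823 = 1.65 / 823 = 0.002005
K = 7.20e-5 m/s × 86400 s/d = 6.221 m/d
Specific discharge q = 6.221 × 0.002005 = 0.01247 m/d
Average linear velocity = 0.01247 / 0.13 = 0.09594 m/d
L = v × T = 0.09594 × 250 = 23.98 m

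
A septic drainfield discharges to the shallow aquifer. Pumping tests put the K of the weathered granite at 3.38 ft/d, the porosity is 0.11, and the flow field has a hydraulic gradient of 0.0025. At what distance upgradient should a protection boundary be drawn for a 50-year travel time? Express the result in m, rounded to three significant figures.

427 m

K = 3.38 ft/d × 0.3048 = 1.030 m/d
Darcy flux q = K·i = 1.030 × 0.0025 = 0.002576 m/d
Seepage velocity v = q / n = 0.002576 / 0.11 = 0.02341 m/d
T = 50 yr × 365 = 18250 d
L = v × T = 0.02341 × 18250 = 427.3 m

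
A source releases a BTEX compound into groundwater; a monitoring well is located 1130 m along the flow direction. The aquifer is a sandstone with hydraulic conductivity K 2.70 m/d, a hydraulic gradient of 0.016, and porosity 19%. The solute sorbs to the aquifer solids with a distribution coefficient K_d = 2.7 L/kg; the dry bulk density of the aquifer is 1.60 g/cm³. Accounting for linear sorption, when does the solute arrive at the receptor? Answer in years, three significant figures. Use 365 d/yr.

Darcy flux q = K·i = 2.70 × 0.016 = 0.04320 m/d
v = Ki/n = 2.70·0.016/0.19 = 0.2274 m/d
Retardation R = 1 + ρ_b·K_d/n = 1 + 1.60×2.7/0.19 = 23.74
Contaminant velocity v_c = v/R = 0.2274/23.74 = 0.009579 m/d
t = L/v_c = 1130/0.009579 = 118000 d
   = 118000/365 = 323 yr

323 years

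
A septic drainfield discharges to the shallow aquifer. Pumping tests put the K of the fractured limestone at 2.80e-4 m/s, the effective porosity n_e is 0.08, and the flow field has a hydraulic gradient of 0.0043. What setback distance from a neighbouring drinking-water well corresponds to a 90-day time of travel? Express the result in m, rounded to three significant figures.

117 m

K = 2.80e-4 m/s × 86400 s/d = 24.19 m/d
Specific discharge q = 24.19 × 0.0043 = 0.1040 m/d
Average linear velocity = 0.1040 / 0.08 = 1.300 m/d
L = v × T = 1.300 × 90 = 117.0 m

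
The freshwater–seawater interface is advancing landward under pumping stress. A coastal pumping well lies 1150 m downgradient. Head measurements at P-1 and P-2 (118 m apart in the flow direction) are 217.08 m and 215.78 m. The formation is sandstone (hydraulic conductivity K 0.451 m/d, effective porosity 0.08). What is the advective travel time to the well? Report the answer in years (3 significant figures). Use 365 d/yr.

50.7 years

Hydraulic gradient i = (217.08 − 215.78) / 118 = 1.30 / 118 = 0.01102
Specific discharge q = 0.451 × 0.01102 = 0.004969 m/d
Seepage velocity v = q / n = 0.004969 / 0.08 = 0.06211 m/d
t = L / v = 1150 / 0.06211 = 18520 d
   = 18520 / 365 = 50.7 yr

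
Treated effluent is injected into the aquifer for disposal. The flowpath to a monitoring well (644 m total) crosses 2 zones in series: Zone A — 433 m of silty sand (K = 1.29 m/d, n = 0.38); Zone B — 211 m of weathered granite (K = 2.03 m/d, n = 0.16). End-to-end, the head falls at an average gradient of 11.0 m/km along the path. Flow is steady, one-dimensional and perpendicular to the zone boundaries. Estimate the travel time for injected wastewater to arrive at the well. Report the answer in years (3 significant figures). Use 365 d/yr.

Steady 1-D flow in series ⇒ the Darcy flux q is identical in every zone and the zone head losses add (resistances L/K in series).
Σ(L/K) = 433/1.29 + 211/2.03 = 335.7 + 103.9 = 439.6 d
K_eq = L_total / Σ(L/K) = 644 / 439.6 = 1.465 m/d
q = K_eq · i = 1.465 × 0.011 = 0.01611 m/d (same in every zone)
Zone A: v = q/n = 0.01611/0.38 = 0.04241 m/d → t_A = 433/0.04241 = 10210 d
Zone B: v = q/n = 0.01611/0.16 = 0.1007 m/d → t_B = 211/0.1007 = 2095 d
Total t = 10210 + 2095 = 12310 d
   = 12310 / 365 = 33.7 yr

33.7 years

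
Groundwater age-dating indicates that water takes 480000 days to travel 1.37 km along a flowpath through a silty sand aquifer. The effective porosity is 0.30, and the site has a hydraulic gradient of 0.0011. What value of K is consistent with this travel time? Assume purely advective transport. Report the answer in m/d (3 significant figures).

0.778 m/d

L = 1.37 km = 1370 m
v = L / t = 1370 / 480000 = 0.002854 m/d
K = v · n / i = 0.002854 × 0.30 / 0.0011 = 0.778 m/d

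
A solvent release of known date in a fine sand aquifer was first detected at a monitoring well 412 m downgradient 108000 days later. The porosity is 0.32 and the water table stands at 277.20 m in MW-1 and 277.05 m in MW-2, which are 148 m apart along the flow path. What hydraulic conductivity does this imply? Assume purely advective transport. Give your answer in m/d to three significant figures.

1.20 m/d

Hydraulic gradient i = (277.20 − 277.05) / 148 = 0.15 / 148 = 0.001014
v = L / t = 412 / 108000 = 0.003815 m/d
K = v · n / i = 0.003815 × 0.32 / 0.001014 = 1.20 m/d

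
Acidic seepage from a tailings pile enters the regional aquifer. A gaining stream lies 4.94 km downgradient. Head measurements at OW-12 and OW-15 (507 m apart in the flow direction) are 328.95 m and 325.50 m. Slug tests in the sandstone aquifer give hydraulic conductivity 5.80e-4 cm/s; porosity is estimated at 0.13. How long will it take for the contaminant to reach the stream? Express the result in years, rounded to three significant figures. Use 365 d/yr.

Hydraulic gradient i = (328.95 − 325.50) / 507 = 3.45 / 507 = 0.006805
K = 5.80e-4 cm/s × 864 = 0.5011 m/d
q = Ki = 0.5011 × 0.006805 = 0.003410 m/d
v_s = q/n_e = 0.003410/0.13 = 0.02623 m/d
L = 4.94 km = 4940 m
t = L / v = 4940 / 0.02623 = 188300 d
   = 188300 / 365 = 516 yr

516 years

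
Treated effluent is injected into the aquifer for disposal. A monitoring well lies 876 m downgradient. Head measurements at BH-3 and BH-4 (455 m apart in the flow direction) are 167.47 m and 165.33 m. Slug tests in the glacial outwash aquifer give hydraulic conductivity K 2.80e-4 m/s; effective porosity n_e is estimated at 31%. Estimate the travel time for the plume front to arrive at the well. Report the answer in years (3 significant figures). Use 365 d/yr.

Hydraulic gradient i = (167.47 − 165.33) / 455 = 2.14 / 455 = 0.004703
K = 2.80e-4 m/s × 86400 s/d = 24.19 m/d
q = Ki = 24.19 × 0.004703 = 0.1138 m/d
Seepage velocity v = q / n = 0.1138 / 0.31 = 0.3670 m/d
t = L / v = 876 / 0.3670 = 2387 d
   = 2387 / 365 = 6.54 yr

6.54 years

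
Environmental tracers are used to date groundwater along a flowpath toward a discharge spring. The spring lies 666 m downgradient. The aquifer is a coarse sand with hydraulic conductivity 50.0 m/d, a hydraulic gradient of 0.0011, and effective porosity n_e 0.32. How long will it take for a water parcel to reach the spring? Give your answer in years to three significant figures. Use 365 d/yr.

Specific discharge q = 50.0 × 0.0011 = 0.05500 m/d
v = Ki/n = 50.0·0.0011/0.32 = 0.1719 m/d
t = L / v = 666 / 0.1719 = 3875 d
   = 3875 / 365 = 10.6 yr

10.6 years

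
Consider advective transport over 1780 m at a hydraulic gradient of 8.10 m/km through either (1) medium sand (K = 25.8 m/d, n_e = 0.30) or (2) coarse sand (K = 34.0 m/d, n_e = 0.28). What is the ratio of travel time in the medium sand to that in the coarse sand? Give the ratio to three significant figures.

1.41

Unit 1 (medium sand): v = 25.8×0.0081/0.30 = 0.6966 m/d, t = 1780/0.6966 = 2555 d
Unit 2 (coarse sand): v = 34.0×0.0081/0.28 = 0.9836 m/d, t = 1780/0.9836 = 1810 d
t(medium sand) / t(coarse sand) = 2555/1810 = 1.41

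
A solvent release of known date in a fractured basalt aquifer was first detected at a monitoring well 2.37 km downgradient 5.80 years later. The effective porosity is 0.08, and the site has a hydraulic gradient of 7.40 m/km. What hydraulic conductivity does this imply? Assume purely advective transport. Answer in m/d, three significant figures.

12.1 m/d

t = 5.80 years = 2117 d
L = 2.37 km = 2370 m
v = L / t = 2370 / 2117 = 1.120 m/d
K = v · n / i = 1.120 × 0.08 / 0.0074 = 12.1 m/d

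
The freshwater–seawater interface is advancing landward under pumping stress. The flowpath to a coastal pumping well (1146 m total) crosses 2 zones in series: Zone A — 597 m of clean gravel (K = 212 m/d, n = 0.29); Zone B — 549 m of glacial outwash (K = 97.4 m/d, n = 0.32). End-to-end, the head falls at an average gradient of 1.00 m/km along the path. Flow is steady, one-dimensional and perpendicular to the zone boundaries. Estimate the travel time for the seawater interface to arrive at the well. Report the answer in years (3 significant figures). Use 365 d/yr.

Steady 1-D flow in series ⇒ the Darcy flux q is identical in every zone and the zone head losses add (resistances L/K in series).
Σ(L/K) = 597/212 + 549/97.4 = 2.816 + 5.637 = 8.453 d
K_eq = L_total / Σ(L/K) = 1146 / 8.453 = 135.6 m/d
q = K_eq · i = 135.6 × 0.0010 = 0.1356 m/d (same in every zone)
Zone A: v = q/n = 0.1356/0.29 = 0.4675 m/d → t_A = 597/0.4675 = 1277 d
Zone B: v = q/n = 0.1356/0.32 = 0.4237 m/d → t_B = 549/0.4237 = 1296 d
Total t = 1277 + 1296 = 2573 d
   = 2573 / 365 = 7.05 yr

7.05 years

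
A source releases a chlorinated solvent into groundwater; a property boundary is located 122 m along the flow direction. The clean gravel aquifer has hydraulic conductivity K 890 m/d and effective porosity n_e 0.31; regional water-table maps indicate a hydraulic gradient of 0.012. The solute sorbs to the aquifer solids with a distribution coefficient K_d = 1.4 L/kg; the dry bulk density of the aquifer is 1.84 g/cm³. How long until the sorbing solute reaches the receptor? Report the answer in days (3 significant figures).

Darcy flux q = K·i = 890 × 0.012 = 10.68 m/d
v = Ki/n = 890·0.012/0.31 = 34.45 m/d
Retardation R = 1 + ρ_b·K_d/n = 1 + 1.84×1.4/0.31 = 9.310
Contaminant velocity v_c = v/R = 34.45/9.310 = 3.701 m/d
t = L/v_c = 122/3.701 = 32.97 d

33.0 days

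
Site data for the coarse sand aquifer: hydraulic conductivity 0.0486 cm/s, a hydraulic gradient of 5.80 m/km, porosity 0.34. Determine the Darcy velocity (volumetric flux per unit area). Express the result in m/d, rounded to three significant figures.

K = 0.0486 cm/s × 864 = 41.99 m/d
Darcy flux q = K·i = 41.99 × 0.0058 = 0.2435 m/d

0.244 m/d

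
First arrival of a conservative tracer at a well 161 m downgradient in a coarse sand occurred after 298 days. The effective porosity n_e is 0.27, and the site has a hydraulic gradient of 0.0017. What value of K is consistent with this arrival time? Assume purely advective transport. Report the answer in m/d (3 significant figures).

v = L / t = 161 / 298 = 0.5403 m/d
K = v · n / i = 0.5403 × 0.27 / 0.0017 = 85.8 m/d

85.8 m/d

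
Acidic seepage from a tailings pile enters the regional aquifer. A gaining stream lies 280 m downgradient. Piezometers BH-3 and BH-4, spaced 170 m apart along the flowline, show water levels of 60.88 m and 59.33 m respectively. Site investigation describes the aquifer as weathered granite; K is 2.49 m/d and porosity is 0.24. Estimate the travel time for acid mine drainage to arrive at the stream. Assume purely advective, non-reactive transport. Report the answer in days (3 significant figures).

Hydraulic gradient i = (60.88 − 59.33) / 170 = 1.55 / 170 = 0.009118
Darcy flux q = K·i = 2.49 × 0.009118 = 0.02270 m/d
Seepage velocity v = q / n = 0.02270 / 0.24 = 0.09460 m/d
t = L / v = 280 / 0.09460 = 2960 d

2960 days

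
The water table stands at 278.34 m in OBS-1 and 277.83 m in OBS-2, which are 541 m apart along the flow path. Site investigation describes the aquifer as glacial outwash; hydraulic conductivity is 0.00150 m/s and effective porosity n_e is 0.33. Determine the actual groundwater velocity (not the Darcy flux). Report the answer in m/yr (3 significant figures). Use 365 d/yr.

Hydraulic gradient i = (278.34 − 277.83) / 541 = 0.51 / 541 = 9.427e-4
K = 0.00150 m/s × 86400 s/d = 129.6 m/d
Specific discharge q = 129.6 × 9.427e-4 = 0.1222 m/d
v = Ki/n = 129.6·9.427e-4/0.33 = 0.3702 m/d
   = 0.3702 × 365 = 135 m/yr

135 m/yr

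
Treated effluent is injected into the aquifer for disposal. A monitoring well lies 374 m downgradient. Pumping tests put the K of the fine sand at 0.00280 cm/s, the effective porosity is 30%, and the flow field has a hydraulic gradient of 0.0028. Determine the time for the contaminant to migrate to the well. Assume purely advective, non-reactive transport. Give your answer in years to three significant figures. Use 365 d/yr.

K = 0.00280 cm/s × 864 = 2.419 m/d
Darcy flux q = K·i = 2.419 × 0.0028 = 0.006774 m/d
v = Ki/n = 2.419·0.0028/0.30 = 0.02258 m/d
t = L / v = 374 / 0.02258 = 16560 d
   = 16560 / 365 = 45.4 yr

45.4 years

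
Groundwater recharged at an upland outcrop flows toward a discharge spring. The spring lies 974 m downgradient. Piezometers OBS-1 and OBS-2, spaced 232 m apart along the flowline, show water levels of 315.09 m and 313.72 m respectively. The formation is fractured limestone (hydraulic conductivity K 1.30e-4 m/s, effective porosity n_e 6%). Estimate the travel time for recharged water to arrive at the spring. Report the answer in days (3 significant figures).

881 days

Hydraulic gradient i = (315.09 − 313.72) / 232 = 1.37 / 232 = 0.005905
K = 1.30e-4 m/s × 86400 s/d = 11.23 m/d
Darcy flux q = K·i = 11.23 × 0.005905 = 0.06633 m/d
v = Ki/n = 11.23·0.005905/0.06 = 1.105 m/d
t = L / v = 974 / 1.105 = 881.1 d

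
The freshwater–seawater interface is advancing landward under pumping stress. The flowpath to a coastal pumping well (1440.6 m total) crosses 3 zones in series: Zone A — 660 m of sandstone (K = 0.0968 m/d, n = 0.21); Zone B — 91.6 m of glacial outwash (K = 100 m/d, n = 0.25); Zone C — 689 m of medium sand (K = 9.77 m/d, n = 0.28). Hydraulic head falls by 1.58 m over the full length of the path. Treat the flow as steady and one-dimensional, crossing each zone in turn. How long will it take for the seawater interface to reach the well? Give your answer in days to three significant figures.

1.55e6 days

Steady 1-D flow in series ⇒ the Darcy flux q is identical in every zone and the zone head losses add (resistances L/K in series).
Σ(L/K) = 660/0.0968 + 91.6/100 + 689/9.77 = 6818 + 0.9160 + 70.52 = 6890 d
q = ΔH / Σ(L/K) = 1.58 / 6890 = 2.293e-4 m/d (same in every zone)
Zone A: v = q/n = 2.293e-4/0.21 = 0.001092 m/d → t_A = 660/0.001092 = 604400 d
Zone B: v = q/n = 2.293e-4/0.25 = 9.173e-4 m/d → t_B = 91.6/9.173e-4 = 99860 d
Zone C: v = q/n = 2.293e-4/0.28 = 8.190e-4 m/d → t_C = 689/8.190e-4 = 841200 d
Total t = 604400 + 99860 + 841200 = 1.545e6 d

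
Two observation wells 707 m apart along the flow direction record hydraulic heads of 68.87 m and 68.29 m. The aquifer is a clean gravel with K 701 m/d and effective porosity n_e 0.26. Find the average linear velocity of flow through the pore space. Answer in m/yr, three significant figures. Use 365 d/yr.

807 m/yr

Hydraulic gradient i = (68.87 − 68.29) / 707 = 0.58 / 707 = 8.204e-4
q = Ki = 701 × 8.204e-4 = 0.5751 m/d
Seepage velocity v = q / n = 0.5751 / 0.26 = 2.212 m/d
   = 2.212 × 365 = 807 m/yr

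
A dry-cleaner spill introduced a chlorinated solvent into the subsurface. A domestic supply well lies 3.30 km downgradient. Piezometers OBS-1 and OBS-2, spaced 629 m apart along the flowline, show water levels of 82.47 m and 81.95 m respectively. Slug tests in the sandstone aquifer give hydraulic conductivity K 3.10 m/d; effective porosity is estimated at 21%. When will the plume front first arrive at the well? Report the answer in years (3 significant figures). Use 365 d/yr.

Hydraulic gradient i = (82.47 − 81.95) / 629 = 0.52 / 629 = 8.267e-4
Specific discharge q = 3.10 × 8.267e-4 = 0.002563 m/d
v_s = q/n_e = 0.002563/0.21 = 0.01220 m/d
L = 3.30 km = 3300 m
t = L / v = 3300 / 0.01220 = 270400 d
   = 270400 / 365 = 741 yr

741 years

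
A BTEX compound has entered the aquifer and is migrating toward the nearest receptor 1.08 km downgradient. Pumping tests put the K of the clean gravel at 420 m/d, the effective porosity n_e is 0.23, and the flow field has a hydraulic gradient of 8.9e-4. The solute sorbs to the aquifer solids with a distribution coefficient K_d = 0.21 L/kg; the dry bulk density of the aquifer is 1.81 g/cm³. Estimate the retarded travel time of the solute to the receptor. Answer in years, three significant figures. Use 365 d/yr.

4.83 years

Specific discharge q = 420 × 8.9e-4 = 0.3738 m/d
v_s = q/n_e = 0.3738/0.23 = 1.625 m/d
Retardation R = 1 + ρ_b·K_d/n = 1 + 1.81×0.21/0.23 = 2.653
Contaminant velocity v_c = v/R = 1.625/2.653 = 0.6127 m/d
L = 1.08 km = 1080 m
t = L/v_c = 1080/0.6127 = 1763 d
   = 1763/365 = 4.83 yr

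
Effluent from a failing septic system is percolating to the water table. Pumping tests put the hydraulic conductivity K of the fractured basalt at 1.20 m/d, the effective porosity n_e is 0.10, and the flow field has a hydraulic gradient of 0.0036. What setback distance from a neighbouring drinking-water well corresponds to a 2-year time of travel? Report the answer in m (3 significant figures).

Specific discharge q = 1.20 × 0.0036 = 0.004320 m/d
Average linear velocity = 0.004320 / 0.10 = 0.04320 m/d
T = 2 yr × 365 = 730 d
L = v × T = 0.04320 × 730 = 31.54 m

31.5 m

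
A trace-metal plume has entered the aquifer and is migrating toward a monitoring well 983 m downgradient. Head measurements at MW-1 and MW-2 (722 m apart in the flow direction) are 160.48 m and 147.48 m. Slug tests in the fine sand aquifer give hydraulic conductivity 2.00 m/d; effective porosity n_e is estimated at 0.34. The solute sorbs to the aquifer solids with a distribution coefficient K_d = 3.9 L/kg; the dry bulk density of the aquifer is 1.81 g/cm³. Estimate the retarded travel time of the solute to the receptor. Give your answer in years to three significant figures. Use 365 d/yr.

553 years

Hydraulic gradient i = (160.48 − 147.48) / 722 = 13.00 / 722 = 0.01801
q = Ki = 2.00 × 0.01801 = 0.03601 m/d
v_s = q/n_e = 0.03601/0.34 = 0.1059 m/d
Retardation R = 1 + ρ_b·K_d/n = 1 + 1.81×3.9/0.34 = 21.76
Contaminant velocity v_c = v/R = 0.1059/21.76 = 0.004867 m/d
t = L/v_c = 983/0.004867 = 202000 d
   = 202000/365 = 553 yr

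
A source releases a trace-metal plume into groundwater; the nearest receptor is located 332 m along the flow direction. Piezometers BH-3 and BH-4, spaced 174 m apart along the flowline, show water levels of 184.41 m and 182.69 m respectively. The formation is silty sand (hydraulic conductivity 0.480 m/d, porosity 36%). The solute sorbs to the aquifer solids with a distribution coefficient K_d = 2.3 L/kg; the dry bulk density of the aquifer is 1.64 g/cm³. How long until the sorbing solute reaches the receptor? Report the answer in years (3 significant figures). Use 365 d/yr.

Hydraulic gradient i = (184.41 − 182.69) / 174 = 1.72 / 174 = 0.009885
Specific discharge q = 0.480 × 0.009885 = 0.004745 m/d
Seepage velocity v = q / n = 0.004745 / 0.36 = 0.01318 m/d
Retardation R = 1 + ρ_b·K_d/n = 1 + 1.64×2.3/0.36 = 11.48
Contaminant velocity v_c = v/R = 0.01318/11.48 = 0.001148 m/d
t = L/v_c = 332/0.001148 = 289100 d
   = 289100/365 = 792 yr

792 years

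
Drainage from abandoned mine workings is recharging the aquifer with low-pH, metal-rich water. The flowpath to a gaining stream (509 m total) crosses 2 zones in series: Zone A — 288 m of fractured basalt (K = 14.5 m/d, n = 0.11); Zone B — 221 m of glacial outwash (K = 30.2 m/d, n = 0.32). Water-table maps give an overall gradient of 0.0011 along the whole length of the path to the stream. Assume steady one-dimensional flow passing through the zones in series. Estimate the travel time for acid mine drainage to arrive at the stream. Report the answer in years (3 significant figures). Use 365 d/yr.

13.6 years

For zones in series the flux q is common to all zones; the equivalent conductivity is the harmonic (thickness-weighted) mean, K_eq = L_total / Σ(L_j/K_j).
Σ(L/K) = 288/14.5 + 221/30.2 = 19.86 + 7.318 = 27.18 d
K_eq = L_total / Σ(L/K) = 509 / 27.18 = 18.73 m/d
q = K_eq · i = 18.73 × 0.0011 = 0.02060 m/d (same in every zone)
Zone A: v = q/n = 0.02060/0.11 = 0.1873 m/d → t_A = 288/0.1873 = 1538 d
Zone B: v = q/n = 0.02060/0.32 = 0.06437 m/d → t_B = 221/0.06437 = 3433 d
Total t = 1538 + 3433 = 4971 d
   = 4971 / 365 = 13.6 yr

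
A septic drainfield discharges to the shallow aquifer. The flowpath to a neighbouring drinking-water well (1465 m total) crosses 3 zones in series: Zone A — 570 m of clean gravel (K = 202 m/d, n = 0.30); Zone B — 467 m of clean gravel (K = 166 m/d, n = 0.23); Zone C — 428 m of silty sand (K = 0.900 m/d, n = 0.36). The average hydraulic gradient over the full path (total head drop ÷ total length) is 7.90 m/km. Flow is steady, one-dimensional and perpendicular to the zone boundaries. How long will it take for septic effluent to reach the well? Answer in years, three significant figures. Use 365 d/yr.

49.3 years

For zones in series the flux q is common to all zones; the equivalent conductivity is the harmonic (thickness-weighted) mean, K_eq = L_total / Σ(L_j/K_j).
Σ(L/K) = 570/202 + 467/166 + 428/0.900 = 2.822 + 2.813 + 475.6 = 481.2 d
K_eq = L_total / Σ(L/K) = 1465 / 481.2 = 3.045 m/d
q = K_eq · i = 3.045 × 0.0079 = 0.02405 m/d (same in every zone)
Zone A: v = q/n = 0.02405/0.30 = 0.08017 m/d → t_A = 570/0.08017 = 7110 d
Zone B: v = q/n = 0.02405/0.23 = 0.1046 m/d → t_B = 467/0.1046 = 4466 d
Zone C: v = q/n = 0.02405/0.36 = 0.06681 m/d → t_C = 428/0.06681 = 6406 d
Total t = 7110 + 4466 + 6406 = 17980 d
   = 17980 / 365 = 49.3 yr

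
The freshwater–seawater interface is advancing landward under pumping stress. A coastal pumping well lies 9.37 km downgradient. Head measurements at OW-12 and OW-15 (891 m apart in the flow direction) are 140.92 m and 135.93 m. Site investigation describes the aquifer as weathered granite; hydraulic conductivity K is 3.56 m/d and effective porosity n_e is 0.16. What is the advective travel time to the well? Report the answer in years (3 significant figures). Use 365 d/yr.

Hydraulic gradient i = (140.92 − 135.93) / 891 = 4.99 / 891 = 0.005600
Specific discharge q = 3.56 × 0.005600 = 0.01994 m/d
v_s = q/n_e = 0.01994/0.16 = 0.1246 m/d
L = 9.37 km = 9370 m
t = L / v = 9370 / 0.1246 = 75190 d
   = 75190 / 365 = 206 yr

206 years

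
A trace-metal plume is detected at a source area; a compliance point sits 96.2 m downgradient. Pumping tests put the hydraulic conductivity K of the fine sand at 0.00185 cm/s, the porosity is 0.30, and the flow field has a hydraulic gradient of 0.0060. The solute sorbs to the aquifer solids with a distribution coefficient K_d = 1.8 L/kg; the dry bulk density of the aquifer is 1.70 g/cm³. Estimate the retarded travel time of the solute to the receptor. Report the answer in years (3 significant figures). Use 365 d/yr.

K = 0.00185 cm/s × 864 = 1.598 m/d
Specific discharge q = 1.598 × 0.0060 = 0.009590 m/d
Seepage velocity v = q / n = 0.009590 / 0.30 = 0.03197 m/d
Retardation R = 1 + ρ_b·K_d/n = 1 + 1.70×1.8/0.30 = 11.20
Contaminant velocity v_c = v/R = 0.03197/11.20 = 0.002854 m/d
t = L/v_c = 96.2/0.002854 = 33700 d
   = 33700/365 = 92.3 yr

92.3 years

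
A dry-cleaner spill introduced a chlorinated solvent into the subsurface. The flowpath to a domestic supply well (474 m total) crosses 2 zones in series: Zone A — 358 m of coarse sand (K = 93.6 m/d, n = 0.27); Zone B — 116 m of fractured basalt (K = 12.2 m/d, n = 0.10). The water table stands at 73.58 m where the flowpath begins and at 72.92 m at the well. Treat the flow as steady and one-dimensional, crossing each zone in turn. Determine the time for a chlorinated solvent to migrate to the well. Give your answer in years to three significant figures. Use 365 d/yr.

Total head drop ΔH = 73.58 − 72.92 = 0.66 m
Continuity: the same q passes through each zone, so ΔH = q·Σ(L_j/K_j) — the zones act as resistances in series.
Σ(L/K) = 358/93.6 + 116/12.2 = 3.825 + 9.508 = 13.33 d
q = ΔH / Σ(L/K) = 0.66 / 13.33 = 0.04950 m/d (same in every zone)
Zone A: v = q/n = 0.04950/0.27 = 0.1833 m/d → t_A = 358/0.1833 = 1953 d
Zone B: v = q/n = 0.04950/0.10 = 0.4950 m/d → t_B = 116/0.4950 = 234.3 d
Total t = 1953 + 234.3 = 2187 d
   = 2187 / 365 = 5.99 yr

5.99 years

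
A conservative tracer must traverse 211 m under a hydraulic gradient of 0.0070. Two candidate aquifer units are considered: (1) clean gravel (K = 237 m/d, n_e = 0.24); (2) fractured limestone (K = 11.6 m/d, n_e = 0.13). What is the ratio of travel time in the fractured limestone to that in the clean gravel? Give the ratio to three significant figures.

11.1

Unit 1 (clean gravel): v = 237×0.0070/0.24 = 6.913 m/d, t = 211/6.913 = 30.52 d
Unit 2 (fractured limestone): v = 11.6×0.0070/0.13 = 0.6246 m/d, t = 211/0.6246 = 337.8 d
t(fractured limestone) / t(clean gravel) = 337.8/30.52 = 11.1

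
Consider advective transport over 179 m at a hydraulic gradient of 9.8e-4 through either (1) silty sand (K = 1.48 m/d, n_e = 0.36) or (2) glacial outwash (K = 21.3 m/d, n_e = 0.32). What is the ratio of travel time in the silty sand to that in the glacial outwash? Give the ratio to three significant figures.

Unit 1 (silty sand): v = 1.48×9.8e-4/0.36 = 0.004029 m/d, t = 179/0.004029 = 44430 d
Unit 2 (glacial outwash): v = 21.3×9.8e-4/0.32 = 0.06523 m/d, t = 179/0.06523 = 2744 d
t(silty sand) / t(glacial outwash) = 44430/2744 = 16.2

16.2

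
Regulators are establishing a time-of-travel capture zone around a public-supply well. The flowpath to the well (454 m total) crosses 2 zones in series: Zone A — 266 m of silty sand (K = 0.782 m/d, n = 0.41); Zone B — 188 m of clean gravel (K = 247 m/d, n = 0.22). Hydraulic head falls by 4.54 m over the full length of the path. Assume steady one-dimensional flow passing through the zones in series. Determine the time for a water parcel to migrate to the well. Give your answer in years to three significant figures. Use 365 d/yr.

30.9 years

Continuity: the same q passes through each zone, so ΔH = q·Σ(L_j/K_j) — the zones act as resistances in series.
Σ(L/K) = 266/0.782 + 188/247 = 340.2 + 0.7611 = 340.9 d
q = ΔH / Σ(L/K) = 4.54 / 340.9 = 0.01332 m/d (same in every zone)
Zone A: v = q/n = 0.01332/0.41 = 0.03248 m/d → t_A = 266/0.03248 = 8189 d
Zone B: v = q/n = 0.01332/0.22 = 0.06053 m/d → t_B = 188/0.06053 = 3106 d
Total t = 8189 + 3106 = 11300 d
   = 11300 / 365 = 30.9 yr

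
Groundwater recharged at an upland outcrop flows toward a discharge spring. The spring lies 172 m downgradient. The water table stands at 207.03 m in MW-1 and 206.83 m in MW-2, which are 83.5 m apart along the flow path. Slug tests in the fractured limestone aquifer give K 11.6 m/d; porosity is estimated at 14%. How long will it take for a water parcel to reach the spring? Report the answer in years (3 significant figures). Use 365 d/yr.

2.37 years

Hydraulic gradient i = (207.03 − 206.83) / 83.5 = 0.20 / 83.5 = 0.002395
Specific discharge q = 11.6 × 0.002395 = 0.02778 m/d
Average linear velocity = 0.02778 / 0.14 = 0.1985 m/d
t = L / v = 172 / 0.1985 = 866.7 d
   = 866.7 / 365 = 2.37 yr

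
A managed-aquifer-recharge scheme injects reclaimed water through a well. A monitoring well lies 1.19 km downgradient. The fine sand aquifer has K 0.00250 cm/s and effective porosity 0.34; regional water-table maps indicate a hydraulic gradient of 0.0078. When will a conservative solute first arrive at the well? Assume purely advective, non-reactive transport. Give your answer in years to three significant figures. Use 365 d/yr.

K = 0.00250 cm/s × 864 = 2.160 m/d
q = Ki = 2.160 × 0.0078 = 0.01685 m/d
v_s = q/n_e = 0.01685/0.34 = 0.04955 m/d
L = 1.19 km = 1190 m
t = L / v = 1190 / 0.04955 = 24010 d
   = 24010 / 365 = 65.8 yr

65.8 years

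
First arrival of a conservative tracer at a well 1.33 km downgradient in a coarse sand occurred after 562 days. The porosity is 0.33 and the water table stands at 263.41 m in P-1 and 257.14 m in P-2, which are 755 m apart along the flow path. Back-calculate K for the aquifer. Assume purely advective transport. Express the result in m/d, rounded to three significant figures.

Hydraulic gradient i = (263.41 − 257.14) / 755 = 6.27 / 755 = 0.008305
L = 1.33 km = 1330 m
v = L / t = 1330 / 562 = 2.367 m/d
K = v · n / i = 2.367 × 0.33 / 0.008305 = 94.0 m/d

94.0 m/d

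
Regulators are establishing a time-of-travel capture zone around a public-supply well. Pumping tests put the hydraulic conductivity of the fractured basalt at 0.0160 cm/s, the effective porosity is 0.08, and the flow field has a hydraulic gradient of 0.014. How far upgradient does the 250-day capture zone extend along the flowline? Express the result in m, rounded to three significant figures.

605 m

K = 0.0160 cm/s × 864 = 13.82 m/d
Darcy flux q = K·i = 13.82 × 0.014 = 0.1935 m/d
Average linear velocity = 0.1935 / 0.08 = 2.419 m/d
L = v × T = 2.419 × 250 = 604.8 m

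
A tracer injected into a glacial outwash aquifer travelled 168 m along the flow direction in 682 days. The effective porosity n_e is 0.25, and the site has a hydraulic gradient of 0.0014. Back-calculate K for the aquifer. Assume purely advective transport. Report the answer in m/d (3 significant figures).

v = L / t = 168 / 682 = 0.2463 m/d
K = v · n / i = 0.2463 × 0.25 / 0.0014 = 44.0 m/d

44.0 m/d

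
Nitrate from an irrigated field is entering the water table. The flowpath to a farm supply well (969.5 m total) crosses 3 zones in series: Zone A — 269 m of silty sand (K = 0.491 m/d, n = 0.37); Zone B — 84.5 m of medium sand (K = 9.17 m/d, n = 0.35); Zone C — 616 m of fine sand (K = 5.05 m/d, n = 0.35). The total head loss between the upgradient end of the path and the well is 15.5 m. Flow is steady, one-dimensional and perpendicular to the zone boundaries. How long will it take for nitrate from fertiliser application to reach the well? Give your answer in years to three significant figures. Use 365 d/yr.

41.4 years

Continuity: the same q passes through each zone, so ΔH = q·Σ(L_j/K_j) — the zones act as resistances in series.
Σ(L/K) = 269/0.491 + 84.5/9.17 + 616/5.05 = 547.9 + 9.215 + 122.0 = 679.1 d
q = ΔH / Σ(L/K) = 15.5 / 679.1 = 0.02283 m/d (same in every zone)
Zone A: v = q/n = 0.02283/0.37 = 0.06169 m/d → t_A = 269/0.06169 = 4360 d
Zone B: v = q/n = 0.02283/0.35 = 0.06522 m/d → t_B = 84.5/0.06522 = 1296 d
Zone C: v = q/n = 0.02283/0.35 = 0.06522 m/d → t_C = 616/0.06522 = 9445 d
Total t = 4360 + 1296 + 9445 = 15100 d
   = 15100 / 365 = 41.4 yr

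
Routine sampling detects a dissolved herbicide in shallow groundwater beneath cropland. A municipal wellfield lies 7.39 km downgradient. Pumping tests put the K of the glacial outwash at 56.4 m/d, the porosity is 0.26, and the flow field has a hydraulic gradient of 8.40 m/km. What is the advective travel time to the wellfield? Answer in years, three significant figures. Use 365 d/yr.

11.1 years

Darcy flux q = K·i = 56.4 × 0.0084 = 0.4738 m/d
v_s = q/n_e = 0.4738/0.26 = 1.822 m/d
L = 7.39 km = 7390 m
t = L / v = 7390 / 1.822 = 4056 d
   = 4056 / 365 = 11.1 yr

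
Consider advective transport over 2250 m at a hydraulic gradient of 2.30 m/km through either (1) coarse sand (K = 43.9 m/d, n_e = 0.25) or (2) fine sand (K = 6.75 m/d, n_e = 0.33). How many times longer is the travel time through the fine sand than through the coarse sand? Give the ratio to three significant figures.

8.58

Unit 1 (coarse sand): v = 43.9×0.0023/0.25 = 0.4039 m/d, t = 2250/0.4039 = 5571 d
Unit 2 (fine sand): v = 6.75×0.0023/0.33 = 0.04705 m/d, t = 2250/0.04705 = 47830 d
t(fine sand) / t(coarse sand) = 47830/5571 = 8.58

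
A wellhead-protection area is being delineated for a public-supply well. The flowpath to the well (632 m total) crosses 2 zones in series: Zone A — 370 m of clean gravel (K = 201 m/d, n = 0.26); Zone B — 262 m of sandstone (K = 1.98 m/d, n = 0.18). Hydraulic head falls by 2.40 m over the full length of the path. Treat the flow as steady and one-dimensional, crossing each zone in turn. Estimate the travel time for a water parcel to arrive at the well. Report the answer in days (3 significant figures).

8010 days

Steady 1-D flow in series ⇒ the Darcy flux q is identical in every zone and the zone head losses add (resistances L/K in series).
Σ(L/K) = 370/201 + 262/1.98 = 1.841 + 132.3 = 134.2 d
q = ΔH / Σ(L/K) = 2.40 / 134.2 = 0.01789 m/d (same in every zone)
Zone A: v = q/n = 0.01789/0.26 = 0.06880 m/d → t_A = 370/0.06880 = 5378 d
Zone B: v = q/n = 0.01789/0.18 = 0.09938 m/d → t_B = 262/0.09938 = 2636 d
Total t = 5378 + 2636 = 8014 d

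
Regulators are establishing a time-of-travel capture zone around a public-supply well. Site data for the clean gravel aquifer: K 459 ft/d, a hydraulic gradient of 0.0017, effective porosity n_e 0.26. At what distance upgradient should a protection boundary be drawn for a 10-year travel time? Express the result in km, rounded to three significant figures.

K = 459 ft/d × 0.3048 = 139.9 m/d
q = Ki = 139.9 × 0.0017 = 0.2378 m/d
Average linear velocity = 0.2378 / 0.26 = 0.9148 m/d
T = 10 yr × 365 = 3650 d
L = v × T = 0.9148 × 3650 = 3339 m
   = 3.34 km

3.34 km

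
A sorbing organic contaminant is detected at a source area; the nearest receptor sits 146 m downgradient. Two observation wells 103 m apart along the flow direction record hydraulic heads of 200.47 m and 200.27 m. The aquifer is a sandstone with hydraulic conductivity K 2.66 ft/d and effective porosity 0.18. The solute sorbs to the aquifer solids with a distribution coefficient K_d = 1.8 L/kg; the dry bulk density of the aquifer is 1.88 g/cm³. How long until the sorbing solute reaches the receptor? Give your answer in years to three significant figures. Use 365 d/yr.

Hydraulic gradient i = (200.47 − 200.27) / 103 = 0.20 / 103 = 0.001942
K = 2.66 ft/d × 0.3048 = 0.8108 m/d
q = Ki = 0.8108 × 0.001942 = 0.001574 m/d
v_s = q/n_e = 0.001574/0.18 = 0.008746 m/d
Retardation R = 1 + ρ_b·K_d/n = 1 + 1.88×1.8/0.18 = 19.80
Contaminant velocity v_c = v/R = 0.008746/19.80 = 4.417e-4 m/d
t = L/v_c = 146/4.417e-4 = 330500 d
   = 330500/365 = 906 yr

906 years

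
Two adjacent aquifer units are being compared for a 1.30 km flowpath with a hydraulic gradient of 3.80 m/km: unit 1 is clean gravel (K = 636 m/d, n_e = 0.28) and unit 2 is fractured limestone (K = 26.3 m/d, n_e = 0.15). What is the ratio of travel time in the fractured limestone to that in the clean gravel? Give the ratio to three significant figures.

Unit 1 (clean gravel): v = 636×0.0038/0.28 = 8.631 m/d, t = 1300/8.631 = 150.6 d
Unit 2 (fractured limestone): v = 26.3×0.0038/0.15 = 0.6663 m/d, t = 1300/0.6663 = 1951 d
t(fractured limestone) / t(clean gravel) = 1951/150.6 = 13.0

13.0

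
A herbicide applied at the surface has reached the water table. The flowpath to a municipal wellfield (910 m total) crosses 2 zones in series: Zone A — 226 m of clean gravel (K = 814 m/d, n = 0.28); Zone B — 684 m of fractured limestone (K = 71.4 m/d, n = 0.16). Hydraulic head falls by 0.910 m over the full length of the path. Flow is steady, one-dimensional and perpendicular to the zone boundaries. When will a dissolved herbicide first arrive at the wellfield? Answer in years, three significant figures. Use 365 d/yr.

5.13 years

Steady 1-D flow in series ⇒ the Darcy flux q is identical in every zone and the zone head losses add (resistances L/K in series).
Σ(L/K) = 226/814 + 684/71.4 = 0.2776 + 9.580 = 9.857 d
q = ΔH / Σ(L/K) = 0.910 / 9.857 = 0.09232 m/d (same in every zone)
Zone A: v = q/n = 0.09232/0.28 = 0.3297 m/d → t_A = 226/0.3297 = 685.5 d
Zone B: v = q/n = 0.09232/0.16 = 0.5770 m/d → t_B = 684/0.5770 = 1185 d
Total t = 685.5 + 1185 = 1871 d
   = 1871 / 365 = 5.13 yr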